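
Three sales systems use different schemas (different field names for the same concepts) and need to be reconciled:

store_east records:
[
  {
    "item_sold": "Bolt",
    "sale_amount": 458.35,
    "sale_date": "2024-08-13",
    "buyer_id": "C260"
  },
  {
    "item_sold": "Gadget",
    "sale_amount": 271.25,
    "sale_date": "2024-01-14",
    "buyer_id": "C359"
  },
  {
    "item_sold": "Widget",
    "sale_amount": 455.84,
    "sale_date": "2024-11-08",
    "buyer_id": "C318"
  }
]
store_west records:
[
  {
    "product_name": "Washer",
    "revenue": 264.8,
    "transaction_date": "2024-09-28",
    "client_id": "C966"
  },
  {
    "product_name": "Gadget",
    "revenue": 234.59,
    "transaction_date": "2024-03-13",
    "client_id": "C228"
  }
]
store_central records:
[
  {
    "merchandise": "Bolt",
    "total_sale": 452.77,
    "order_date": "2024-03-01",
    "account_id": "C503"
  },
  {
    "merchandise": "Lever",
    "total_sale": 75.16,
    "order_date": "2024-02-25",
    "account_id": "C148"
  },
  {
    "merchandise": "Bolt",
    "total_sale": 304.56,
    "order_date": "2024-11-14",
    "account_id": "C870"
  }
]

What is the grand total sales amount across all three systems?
2517.32

Schema reconciliation - all amount fields map to sale amount:

store_east (sale_amount): 1185.44
store_west (revenue): 499.39
store_central (total_sale): 832.49

Grand total: 2517.32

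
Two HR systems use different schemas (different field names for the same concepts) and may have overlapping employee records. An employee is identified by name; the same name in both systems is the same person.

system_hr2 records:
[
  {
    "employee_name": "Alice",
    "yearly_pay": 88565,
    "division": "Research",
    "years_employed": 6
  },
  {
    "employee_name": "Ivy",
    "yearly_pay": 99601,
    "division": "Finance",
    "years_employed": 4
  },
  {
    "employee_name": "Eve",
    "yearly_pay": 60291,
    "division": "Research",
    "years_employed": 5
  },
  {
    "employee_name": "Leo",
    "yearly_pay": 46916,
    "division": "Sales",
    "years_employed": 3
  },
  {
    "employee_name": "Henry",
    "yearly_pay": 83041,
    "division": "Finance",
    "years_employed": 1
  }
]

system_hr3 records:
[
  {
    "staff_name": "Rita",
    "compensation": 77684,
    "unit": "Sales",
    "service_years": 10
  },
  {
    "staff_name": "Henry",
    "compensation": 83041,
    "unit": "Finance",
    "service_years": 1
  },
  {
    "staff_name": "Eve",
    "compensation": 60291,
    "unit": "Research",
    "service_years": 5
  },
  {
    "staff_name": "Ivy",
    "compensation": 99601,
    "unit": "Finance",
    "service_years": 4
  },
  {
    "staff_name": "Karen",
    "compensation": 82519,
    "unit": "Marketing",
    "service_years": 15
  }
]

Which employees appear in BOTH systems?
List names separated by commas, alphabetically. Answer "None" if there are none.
Eve, Henry, Ivy

Schema mapping: "employee_name" (system_hr2) = "staff_name" (system_hr3) = employee name

Names in system_hr2: ['Alice', 'Eve', 'Henry', 'Ivy', 'Leo']
Names in system_hr3: ['Eve', 'Henry', 'Ivy', 'Karen', 'Rita']

Intersection: ['Eve', 'Henry', 'Ivy']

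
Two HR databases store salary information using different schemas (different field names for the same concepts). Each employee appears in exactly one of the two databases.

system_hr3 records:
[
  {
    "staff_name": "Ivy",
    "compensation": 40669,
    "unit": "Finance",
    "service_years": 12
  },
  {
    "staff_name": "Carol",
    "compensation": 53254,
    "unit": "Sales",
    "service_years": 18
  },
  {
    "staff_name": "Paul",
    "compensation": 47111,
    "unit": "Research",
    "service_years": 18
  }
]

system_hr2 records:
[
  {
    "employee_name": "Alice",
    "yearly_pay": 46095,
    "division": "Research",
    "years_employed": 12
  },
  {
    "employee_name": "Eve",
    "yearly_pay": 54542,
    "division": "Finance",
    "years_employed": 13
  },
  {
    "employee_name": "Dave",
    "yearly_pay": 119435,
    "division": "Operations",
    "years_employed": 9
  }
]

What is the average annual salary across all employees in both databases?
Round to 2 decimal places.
60184.33

Schema mapping: "compensation" (system_hr3) = "yearly_pay" (system_hr2) = annual salary

All salaries: [40669, 53254, 47111, 46095, 54542, 119435]
Sum: 361106
Count: 6
Average: 361106 / 6 = 60184.33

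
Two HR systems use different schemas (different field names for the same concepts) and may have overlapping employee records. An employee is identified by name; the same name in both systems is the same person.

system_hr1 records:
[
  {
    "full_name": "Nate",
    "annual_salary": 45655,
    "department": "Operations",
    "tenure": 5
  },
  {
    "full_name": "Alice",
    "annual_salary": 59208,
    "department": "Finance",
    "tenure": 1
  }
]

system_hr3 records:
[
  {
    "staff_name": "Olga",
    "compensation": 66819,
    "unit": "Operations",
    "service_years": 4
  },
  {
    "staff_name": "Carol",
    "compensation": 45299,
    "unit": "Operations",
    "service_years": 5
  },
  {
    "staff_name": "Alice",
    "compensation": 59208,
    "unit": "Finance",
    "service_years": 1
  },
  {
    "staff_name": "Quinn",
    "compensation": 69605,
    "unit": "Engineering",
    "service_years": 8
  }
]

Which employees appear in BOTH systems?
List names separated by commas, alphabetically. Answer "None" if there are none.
Alice

Schema mapping: "full_name" (system_hr1) = "staff_name" (system_hr3) = employee name

Names in system_hr1: ['Alice', 'Nate']
Names in system_hr3: ['Alice', 'Carol', 'Olga', 'Quinn']

Intersection: ['Alice']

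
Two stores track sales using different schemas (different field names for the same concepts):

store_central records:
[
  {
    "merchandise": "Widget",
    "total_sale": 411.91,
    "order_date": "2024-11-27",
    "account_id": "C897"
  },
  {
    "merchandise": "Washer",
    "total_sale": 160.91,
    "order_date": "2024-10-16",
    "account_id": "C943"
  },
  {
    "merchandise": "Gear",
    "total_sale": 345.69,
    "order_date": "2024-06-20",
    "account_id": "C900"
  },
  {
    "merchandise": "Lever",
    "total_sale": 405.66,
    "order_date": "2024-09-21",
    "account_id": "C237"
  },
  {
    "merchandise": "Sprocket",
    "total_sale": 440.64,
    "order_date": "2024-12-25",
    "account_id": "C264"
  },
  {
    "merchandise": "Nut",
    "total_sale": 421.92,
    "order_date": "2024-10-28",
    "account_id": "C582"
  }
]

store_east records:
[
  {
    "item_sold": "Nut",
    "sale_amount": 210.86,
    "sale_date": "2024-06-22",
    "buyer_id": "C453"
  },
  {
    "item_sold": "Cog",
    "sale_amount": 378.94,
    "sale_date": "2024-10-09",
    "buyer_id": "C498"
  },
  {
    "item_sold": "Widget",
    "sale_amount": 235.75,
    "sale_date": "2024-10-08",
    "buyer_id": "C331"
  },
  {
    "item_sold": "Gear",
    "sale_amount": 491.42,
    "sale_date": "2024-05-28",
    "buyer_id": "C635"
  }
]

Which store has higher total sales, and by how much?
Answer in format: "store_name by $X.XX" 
store_central by $869.76

Schema mapping: "total_sale" (store_central) = "sale_amount" (store_east) = sale amount

Total for store_central: 2186.73
Total for store_east: 1316.97

Difference: |2186.73 - 1316.97| = 869.76
store_central has higher sales by $869.76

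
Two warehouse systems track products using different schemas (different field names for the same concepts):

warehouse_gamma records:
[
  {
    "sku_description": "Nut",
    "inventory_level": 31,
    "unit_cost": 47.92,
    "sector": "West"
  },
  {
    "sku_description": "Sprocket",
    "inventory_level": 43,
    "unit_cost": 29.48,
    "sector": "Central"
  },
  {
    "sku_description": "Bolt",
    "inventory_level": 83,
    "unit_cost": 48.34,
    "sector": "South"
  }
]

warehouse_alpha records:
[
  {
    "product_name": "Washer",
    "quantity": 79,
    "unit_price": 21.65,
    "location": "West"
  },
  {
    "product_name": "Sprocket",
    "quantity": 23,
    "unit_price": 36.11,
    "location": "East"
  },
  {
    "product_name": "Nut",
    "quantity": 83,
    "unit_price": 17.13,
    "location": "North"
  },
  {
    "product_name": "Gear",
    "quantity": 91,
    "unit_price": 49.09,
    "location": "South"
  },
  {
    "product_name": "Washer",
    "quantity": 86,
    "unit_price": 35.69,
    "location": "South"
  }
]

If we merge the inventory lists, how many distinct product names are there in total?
5

Schema mapping: "sku_description" (warehouse_gamma) = "product_name" (warehouse_alpha) = product name

Products in warehouse_gamma: ['Bolt', 'Nut', 'Sprocket']
Products in warehouse_alpha: ['Gear', 'Nut', 'Sprocket', 'Washer']

Union (unique products): ['Bolt', 'Gear', 'Nut', 'Sprocket', 'Washer']
Count: 5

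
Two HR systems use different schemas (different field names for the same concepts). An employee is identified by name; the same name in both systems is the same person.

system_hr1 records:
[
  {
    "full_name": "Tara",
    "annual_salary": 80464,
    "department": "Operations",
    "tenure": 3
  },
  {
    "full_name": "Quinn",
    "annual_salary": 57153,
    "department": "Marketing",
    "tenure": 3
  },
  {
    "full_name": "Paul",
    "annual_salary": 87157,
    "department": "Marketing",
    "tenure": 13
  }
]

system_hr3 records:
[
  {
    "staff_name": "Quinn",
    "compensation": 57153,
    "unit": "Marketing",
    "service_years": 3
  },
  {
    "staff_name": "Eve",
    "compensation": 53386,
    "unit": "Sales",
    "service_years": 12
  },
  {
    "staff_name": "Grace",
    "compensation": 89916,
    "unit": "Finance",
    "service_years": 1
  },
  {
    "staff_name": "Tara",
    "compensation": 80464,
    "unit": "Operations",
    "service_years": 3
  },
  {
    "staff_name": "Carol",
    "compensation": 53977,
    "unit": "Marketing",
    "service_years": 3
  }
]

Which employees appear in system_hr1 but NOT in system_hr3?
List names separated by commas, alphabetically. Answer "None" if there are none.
Paul

Schema mapping: "full_name" (system_hr1) = "staff_name" (system_hr3) = employee name

Names in system_hr1: ['Paul', 'Quinn', 'Tara']
Names in system_hr3: ['Carol', 'Eve', 'Grace', 'Quinn', 'Tara']

In system_hr1 but not system_hr3: ['Paul']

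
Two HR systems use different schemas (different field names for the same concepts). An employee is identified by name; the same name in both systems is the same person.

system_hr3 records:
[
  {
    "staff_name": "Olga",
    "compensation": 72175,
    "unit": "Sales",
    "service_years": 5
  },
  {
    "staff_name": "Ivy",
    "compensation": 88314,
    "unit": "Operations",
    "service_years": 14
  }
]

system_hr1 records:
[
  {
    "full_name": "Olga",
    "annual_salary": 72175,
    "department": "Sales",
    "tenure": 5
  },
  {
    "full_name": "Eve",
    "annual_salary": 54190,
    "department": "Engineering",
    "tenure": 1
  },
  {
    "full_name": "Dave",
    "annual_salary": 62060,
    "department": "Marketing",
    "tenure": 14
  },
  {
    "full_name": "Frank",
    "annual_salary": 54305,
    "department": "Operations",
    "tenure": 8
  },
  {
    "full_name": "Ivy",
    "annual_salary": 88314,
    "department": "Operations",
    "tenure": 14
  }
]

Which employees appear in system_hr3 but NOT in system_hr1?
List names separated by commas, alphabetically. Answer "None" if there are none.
None

Schema mapping: "staff_name" (system_hr3) = "full_name" (system_hr1) = employee name

Names in system_hr3: ['Ivy', 'Olga']
Names in system_hr1: ['Dave', 'Eve', 'Frank', 'Ivy', 'Olga']

In system_hr3 but not system_hr1: None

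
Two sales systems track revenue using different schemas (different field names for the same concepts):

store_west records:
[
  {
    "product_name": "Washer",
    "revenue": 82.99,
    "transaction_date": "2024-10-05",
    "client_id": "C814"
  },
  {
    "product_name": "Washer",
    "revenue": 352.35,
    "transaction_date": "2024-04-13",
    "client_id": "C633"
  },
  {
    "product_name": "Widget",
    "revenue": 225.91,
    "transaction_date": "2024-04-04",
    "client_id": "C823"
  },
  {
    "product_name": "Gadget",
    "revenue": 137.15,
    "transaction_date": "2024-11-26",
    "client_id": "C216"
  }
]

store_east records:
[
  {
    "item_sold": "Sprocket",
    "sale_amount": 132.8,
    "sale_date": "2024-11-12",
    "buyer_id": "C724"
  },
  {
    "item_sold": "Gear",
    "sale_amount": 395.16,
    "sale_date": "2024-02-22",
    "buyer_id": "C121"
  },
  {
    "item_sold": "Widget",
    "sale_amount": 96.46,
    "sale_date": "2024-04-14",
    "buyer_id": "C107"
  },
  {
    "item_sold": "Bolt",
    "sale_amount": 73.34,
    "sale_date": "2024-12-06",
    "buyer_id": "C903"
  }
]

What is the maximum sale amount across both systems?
395.16

Reconcile: "revenue" (store_west) = "sale_amount" (store_east) = sale amount

Maximum in store_west: 352.35
Maximum in store_east: 395.16

Overall maximum: max(352.35, 395.16) = 395.16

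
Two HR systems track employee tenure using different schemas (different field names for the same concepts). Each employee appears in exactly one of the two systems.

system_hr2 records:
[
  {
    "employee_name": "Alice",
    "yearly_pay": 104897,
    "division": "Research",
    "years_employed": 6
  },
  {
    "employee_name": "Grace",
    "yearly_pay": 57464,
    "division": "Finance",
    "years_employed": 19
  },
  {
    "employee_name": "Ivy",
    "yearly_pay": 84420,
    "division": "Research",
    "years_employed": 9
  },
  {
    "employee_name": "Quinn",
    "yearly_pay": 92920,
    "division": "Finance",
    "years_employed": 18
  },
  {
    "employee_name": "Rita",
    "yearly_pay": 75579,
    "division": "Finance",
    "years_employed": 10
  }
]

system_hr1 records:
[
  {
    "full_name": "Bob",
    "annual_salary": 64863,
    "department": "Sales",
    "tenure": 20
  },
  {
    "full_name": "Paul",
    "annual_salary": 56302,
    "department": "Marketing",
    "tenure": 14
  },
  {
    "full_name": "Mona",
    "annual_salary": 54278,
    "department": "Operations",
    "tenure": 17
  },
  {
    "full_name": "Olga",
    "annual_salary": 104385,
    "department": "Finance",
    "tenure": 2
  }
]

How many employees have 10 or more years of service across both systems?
6

Reconcile schemas: "years_employed" (system_hr2) = "tenure" (system_hr1) = years of service

From system_hr2: 3 employees with >= 10 years
From system_hr1: 3 employees with >= 10 years

Total: 3 + 3 = 6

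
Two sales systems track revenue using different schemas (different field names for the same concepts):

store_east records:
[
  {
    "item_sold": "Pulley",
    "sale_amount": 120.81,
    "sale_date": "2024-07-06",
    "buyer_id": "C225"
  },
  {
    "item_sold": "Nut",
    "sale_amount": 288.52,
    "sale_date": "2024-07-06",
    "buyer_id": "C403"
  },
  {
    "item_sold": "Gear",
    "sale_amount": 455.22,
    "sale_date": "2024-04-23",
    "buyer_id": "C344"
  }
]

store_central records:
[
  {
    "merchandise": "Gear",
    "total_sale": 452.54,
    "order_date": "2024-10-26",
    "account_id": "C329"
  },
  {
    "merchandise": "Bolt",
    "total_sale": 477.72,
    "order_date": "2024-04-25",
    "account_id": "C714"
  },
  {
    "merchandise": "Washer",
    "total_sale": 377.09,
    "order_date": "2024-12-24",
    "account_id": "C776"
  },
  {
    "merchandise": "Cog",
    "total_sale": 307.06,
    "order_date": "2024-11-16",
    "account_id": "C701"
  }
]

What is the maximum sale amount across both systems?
477.72

Reconcile: "sale_amount" (store_east) = "total_sale" (store_central) = sale amount

Maximum in store_east: 455.22
Maximum in store_central: 477.72

Overall maximum: max(455.22, 477.72) = 477.72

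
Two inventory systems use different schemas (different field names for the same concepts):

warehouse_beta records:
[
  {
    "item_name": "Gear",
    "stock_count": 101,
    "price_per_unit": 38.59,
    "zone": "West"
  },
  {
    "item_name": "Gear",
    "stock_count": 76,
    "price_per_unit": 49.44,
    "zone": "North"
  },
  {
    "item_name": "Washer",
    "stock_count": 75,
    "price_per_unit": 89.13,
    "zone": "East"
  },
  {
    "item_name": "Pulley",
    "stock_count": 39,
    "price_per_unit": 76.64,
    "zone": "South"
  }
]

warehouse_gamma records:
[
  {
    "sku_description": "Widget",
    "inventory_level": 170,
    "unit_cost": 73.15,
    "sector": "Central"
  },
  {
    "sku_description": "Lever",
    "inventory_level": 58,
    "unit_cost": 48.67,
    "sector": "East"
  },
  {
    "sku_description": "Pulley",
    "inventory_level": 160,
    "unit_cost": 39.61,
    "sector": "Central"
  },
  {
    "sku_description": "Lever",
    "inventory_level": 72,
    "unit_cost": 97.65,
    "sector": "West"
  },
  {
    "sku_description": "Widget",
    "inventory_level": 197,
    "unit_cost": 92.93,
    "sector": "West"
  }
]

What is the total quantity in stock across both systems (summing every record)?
948

To reconcile these schemas, identify the field holding the quantity in stock in each system:
1. In warehouse_beta it is "stock_count"
2. In warehouse_gamma it is "inventory_level"

From warehouse_beta: 101 + 76 + 75 + 39 = 291
From warehouse_gamma: 170 + 58 + 160 + 72 + 197 = 657

Total: 291 + 657 = 948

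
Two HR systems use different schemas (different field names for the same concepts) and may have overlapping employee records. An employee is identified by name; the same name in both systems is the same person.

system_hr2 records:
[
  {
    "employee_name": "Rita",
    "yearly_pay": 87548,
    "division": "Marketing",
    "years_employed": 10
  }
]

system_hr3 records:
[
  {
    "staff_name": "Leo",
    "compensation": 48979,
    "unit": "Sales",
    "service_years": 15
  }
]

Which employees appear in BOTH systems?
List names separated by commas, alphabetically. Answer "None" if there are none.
None

Schema mapping: "employee_name" (system_hr2) = "staff_name" (system_hr3) = employee name

Names in system_hr2: ['Rita']
Names in system_hr3: ['Leo']

Intersection: None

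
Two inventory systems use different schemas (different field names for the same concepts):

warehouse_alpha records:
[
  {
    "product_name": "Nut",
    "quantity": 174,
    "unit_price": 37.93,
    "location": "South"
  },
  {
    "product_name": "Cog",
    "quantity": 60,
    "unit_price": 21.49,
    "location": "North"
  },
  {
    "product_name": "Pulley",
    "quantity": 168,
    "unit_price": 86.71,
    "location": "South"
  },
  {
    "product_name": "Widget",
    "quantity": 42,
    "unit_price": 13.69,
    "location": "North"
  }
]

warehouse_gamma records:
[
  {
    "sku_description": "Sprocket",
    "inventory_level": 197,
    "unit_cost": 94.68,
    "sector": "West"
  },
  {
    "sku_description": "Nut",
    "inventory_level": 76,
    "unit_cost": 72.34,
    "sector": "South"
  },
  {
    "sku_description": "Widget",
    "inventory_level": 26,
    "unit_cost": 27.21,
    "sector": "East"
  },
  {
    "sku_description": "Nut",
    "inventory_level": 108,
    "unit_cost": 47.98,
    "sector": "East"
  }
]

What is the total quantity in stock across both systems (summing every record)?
851

To reconcile these schemas, identify the field holding the quantity in stock in each system:
1. In warehouse_alpha it is "quantity"
2. In warehouse_gamma it is "inventory_level"

From warehouse_alpha: 174 + 60 + 168 + 42 = 444
From warehouse_gamma: 197 + 76 + 26 + 108 = 407

Total: 444 + 407 = 851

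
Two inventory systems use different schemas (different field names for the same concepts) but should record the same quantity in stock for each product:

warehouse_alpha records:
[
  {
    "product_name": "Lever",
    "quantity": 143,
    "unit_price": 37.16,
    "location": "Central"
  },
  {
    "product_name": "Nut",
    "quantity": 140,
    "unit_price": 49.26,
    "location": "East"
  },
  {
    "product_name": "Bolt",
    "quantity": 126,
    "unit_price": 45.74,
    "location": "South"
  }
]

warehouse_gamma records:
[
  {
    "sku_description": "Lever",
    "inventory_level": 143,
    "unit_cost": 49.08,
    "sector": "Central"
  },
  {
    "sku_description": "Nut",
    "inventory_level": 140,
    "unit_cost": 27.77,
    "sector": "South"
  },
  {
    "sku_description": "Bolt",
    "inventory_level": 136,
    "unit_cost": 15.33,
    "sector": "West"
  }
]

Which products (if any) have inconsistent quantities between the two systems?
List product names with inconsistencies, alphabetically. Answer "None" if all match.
Bolt

Schema mappings:
- "product_name" (warehouse_alpha) = "sku_description" (warehouse_gamma) = product name
- "quantity" (warehouse_alpha) = "inventory_level" (warehouse_gamma) = quantity

Comparison:
  Lever: 143 vs 143 - MATCH
  Nut: 140 vs 140 - MATCH
  Bolt: 126 vs 136 - MISMATCH

Products with inconsistencies: Bolt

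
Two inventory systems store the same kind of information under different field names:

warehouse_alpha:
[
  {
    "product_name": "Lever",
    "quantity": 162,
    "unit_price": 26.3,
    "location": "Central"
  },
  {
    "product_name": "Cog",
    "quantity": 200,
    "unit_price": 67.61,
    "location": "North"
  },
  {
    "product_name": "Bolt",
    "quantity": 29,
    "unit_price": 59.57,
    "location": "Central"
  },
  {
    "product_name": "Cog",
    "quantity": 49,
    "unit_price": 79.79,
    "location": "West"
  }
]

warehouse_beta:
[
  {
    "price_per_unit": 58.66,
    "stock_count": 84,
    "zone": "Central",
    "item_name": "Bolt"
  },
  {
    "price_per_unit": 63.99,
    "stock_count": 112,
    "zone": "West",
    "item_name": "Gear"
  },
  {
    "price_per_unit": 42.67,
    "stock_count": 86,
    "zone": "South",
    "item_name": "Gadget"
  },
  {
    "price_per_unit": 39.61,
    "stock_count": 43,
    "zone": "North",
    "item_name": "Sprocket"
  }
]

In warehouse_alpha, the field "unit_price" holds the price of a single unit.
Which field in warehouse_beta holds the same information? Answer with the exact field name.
price_per_unit

In warehouse_alpha, "unit_price" holds the price of a single unit.
The fields in warehouse_beta are: "price_per_unit", "stock_count", "zone", "item_name".
"price_per_unit" is the match: the name refers to the same concept and its values are decimal currency amounts (e.g. 58.66, 63.99).
The other fields ("stock_count", "zone", "item_name") hold different kinds of data.

So "unit_price" in warehouse_alpha corresponds to "price_per_unit" in warehouse_beta.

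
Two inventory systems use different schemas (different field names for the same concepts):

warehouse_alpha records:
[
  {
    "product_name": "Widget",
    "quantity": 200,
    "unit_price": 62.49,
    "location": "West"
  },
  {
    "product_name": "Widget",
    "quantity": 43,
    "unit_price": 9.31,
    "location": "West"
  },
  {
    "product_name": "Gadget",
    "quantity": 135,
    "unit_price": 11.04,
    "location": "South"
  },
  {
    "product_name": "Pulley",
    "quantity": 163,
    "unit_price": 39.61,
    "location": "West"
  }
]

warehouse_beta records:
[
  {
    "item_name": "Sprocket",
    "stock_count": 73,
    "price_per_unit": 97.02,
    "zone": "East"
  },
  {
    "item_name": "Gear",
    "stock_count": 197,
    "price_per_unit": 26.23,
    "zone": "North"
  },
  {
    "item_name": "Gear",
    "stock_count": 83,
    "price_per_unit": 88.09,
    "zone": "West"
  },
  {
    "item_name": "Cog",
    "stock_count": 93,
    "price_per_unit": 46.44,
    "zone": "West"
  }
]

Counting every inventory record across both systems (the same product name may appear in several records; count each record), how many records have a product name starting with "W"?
2

Schema mapping: "product_name" (warehouse_alpha) = "item_name" (warehouse_beta) = product name

Records with product name starting with "W" in warehouse_alpha: 2
Records with product name starting with "W" in warehouse_beta: 0

Total: 2 + 0 = 2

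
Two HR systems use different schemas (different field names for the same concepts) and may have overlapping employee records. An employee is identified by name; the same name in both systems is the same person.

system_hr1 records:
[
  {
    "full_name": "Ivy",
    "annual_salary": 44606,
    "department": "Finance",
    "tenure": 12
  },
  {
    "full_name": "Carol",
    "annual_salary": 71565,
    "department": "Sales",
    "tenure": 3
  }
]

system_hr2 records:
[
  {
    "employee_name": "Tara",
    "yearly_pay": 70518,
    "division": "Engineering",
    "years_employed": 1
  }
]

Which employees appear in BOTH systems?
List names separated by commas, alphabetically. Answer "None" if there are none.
None

Schema mapping: "full_name" (system_hr1) = "employee_name" (system_hr2) = employee name

Names in system_hr1: ['Carol', 'Ivy']
Names in system_hr2: ['Tara']

Intersection: None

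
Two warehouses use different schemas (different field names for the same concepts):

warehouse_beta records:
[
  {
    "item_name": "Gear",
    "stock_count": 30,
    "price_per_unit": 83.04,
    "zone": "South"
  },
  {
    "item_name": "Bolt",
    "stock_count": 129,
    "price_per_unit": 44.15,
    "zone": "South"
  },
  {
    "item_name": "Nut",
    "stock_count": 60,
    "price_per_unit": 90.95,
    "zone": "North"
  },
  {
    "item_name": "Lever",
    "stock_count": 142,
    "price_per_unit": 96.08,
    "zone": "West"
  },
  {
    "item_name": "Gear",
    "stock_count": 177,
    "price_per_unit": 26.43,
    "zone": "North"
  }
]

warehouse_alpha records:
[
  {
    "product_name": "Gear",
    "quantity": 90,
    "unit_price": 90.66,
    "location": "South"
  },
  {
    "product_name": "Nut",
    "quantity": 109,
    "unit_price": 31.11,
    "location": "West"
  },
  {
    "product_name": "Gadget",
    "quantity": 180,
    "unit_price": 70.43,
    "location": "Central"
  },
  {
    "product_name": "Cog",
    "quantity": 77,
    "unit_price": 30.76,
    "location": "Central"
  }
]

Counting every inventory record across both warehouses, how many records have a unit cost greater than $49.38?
5

Schema mapping: "price_per_unit" (warehouse_beta) = "unit_price" (warehouse_alpha) = unit cost

Records > $49.38 in warehouse_beta: 3
Records > $49.38 in warehouse_alpha: 2

Total count: 3 + 2 = 5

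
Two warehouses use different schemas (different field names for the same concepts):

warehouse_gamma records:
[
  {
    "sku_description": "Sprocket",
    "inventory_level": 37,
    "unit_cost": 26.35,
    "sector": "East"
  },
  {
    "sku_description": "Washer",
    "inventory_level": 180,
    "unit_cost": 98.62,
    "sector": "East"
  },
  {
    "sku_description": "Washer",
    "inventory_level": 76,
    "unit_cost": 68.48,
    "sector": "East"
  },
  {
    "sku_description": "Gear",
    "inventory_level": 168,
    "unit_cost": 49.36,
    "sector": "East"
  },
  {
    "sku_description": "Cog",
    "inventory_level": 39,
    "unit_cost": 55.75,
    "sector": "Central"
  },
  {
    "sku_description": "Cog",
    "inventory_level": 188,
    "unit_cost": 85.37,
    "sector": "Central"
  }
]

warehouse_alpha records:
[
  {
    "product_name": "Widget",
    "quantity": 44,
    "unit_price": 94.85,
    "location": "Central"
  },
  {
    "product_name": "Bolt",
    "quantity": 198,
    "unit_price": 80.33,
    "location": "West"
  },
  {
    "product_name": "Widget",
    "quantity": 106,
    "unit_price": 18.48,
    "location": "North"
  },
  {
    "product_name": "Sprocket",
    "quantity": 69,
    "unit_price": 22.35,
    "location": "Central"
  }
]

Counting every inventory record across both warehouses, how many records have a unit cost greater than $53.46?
6

Schema mapping: "unit_cost" (warehouse_gamma) = "unit_price" (warehouse_alpha) = unit cost

Records > $53.46 in warehouse_gamma: 4
Records > $53.46 in warehouse_alpha: 2

Total count: 4 + 2 = 6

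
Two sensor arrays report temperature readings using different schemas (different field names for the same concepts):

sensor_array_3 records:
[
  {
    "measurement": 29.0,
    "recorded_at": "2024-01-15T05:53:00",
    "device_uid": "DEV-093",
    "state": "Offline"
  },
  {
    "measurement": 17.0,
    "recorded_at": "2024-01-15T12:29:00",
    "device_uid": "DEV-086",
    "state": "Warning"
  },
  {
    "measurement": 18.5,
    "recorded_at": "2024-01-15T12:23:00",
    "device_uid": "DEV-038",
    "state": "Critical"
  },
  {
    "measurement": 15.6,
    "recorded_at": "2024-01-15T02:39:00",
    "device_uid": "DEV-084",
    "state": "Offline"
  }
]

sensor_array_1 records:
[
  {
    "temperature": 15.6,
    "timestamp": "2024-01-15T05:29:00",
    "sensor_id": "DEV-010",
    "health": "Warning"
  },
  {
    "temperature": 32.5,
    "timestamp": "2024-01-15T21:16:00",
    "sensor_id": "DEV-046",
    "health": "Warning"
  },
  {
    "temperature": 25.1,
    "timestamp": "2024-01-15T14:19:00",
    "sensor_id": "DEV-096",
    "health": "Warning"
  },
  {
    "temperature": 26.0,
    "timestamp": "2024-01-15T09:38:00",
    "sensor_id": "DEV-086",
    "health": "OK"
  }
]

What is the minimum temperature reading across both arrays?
15.6

Schema mapping: "measurement" (sensor_array_3) = "temperature" (sensor_array_1) = temperature reading

Minimum in sensor_array_3: 15.6
Minimum in sensor_array_1: 15.6

Overall minimum: min(15.6, 15.6) = 15.6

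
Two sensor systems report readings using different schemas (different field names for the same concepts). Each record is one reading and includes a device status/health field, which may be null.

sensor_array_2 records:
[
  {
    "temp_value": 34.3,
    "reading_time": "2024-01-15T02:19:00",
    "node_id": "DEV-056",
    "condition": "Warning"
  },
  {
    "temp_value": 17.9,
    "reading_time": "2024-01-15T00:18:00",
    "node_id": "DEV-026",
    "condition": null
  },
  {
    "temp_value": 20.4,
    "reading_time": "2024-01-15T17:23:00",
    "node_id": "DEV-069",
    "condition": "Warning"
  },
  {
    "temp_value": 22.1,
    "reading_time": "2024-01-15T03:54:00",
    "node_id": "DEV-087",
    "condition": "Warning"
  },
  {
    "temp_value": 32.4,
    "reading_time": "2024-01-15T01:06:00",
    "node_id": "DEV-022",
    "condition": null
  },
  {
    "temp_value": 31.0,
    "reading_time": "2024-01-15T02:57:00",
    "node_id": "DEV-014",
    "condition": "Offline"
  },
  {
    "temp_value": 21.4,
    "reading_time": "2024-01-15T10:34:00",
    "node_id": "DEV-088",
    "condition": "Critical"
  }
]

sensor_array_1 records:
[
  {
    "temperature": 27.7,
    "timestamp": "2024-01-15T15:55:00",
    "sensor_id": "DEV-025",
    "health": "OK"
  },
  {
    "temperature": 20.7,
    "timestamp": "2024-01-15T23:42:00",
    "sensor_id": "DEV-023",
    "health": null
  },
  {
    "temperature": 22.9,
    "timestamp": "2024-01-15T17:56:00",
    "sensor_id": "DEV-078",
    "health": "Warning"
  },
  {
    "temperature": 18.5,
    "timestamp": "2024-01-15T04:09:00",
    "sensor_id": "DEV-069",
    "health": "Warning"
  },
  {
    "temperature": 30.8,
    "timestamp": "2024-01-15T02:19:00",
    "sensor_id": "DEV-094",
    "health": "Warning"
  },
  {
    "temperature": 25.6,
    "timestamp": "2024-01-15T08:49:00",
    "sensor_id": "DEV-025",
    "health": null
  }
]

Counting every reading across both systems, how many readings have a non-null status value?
9

Schema mapping: "condition" (sensor_array_2) = "health" (sensor_array_1) = status

Non-null in sensor_array_2: 5
Non-null in sensor_array_1: 4

Total non-null: 5 + 4 = 9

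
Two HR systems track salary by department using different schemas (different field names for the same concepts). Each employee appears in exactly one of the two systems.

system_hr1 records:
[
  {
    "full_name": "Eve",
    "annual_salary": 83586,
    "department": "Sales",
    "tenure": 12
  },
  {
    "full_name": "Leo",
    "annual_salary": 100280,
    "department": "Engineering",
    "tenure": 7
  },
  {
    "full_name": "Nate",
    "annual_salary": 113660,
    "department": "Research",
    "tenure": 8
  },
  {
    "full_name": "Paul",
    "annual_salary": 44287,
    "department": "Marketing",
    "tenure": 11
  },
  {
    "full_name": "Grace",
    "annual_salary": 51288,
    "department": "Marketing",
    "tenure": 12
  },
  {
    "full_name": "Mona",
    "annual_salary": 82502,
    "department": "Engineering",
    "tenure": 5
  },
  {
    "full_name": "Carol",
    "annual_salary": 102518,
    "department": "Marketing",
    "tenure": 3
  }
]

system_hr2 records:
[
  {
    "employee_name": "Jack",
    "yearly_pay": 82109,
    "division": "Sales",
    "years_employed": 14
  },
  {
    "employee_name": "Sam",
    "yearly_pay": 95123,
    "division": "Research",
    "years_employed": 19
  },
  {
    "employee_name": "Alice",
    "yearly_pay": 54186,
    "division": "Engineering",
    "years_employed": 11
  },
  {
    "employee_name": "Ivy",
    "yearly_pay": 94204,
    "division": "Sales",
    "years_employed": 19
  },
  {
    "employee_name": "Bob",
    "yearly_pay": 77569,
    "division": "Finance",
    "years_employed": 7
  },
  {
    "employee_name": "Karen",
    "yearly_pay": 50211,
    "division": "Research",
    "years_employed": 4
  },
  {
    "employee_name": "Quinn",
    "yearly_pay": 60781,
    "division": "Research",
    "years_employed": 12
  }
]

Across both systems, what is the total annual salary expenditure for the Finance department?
77569

Schema mappings:
- "department" (system_hr1) = "division" (system_hr2) = department
- "annual_salary" (system_hr1) = "yearly_pay" (system_hr2) = salary

Finance salaries from system_hr1: 0
Finance salaries from system_hr2: 77569

Total: 0 + 77569 = 77569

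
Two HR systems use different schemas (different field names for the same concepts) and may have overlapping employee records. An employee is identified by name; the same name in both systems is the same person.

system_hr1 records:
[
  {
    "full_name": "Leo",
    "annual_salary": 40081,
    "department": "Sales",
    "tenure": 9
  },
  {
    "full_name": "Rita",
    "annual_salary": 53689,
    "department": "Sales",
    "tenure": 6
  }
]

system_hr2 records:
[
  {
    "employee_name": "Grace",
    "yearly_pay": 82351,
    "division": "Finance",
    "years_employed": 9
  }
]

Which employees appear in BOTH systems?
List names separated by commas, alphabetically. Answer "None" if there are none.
None

Schema mapping: "full_name" (system_hr1) = "employee_name" (system_hr2) = employee name

Names in system_hr1: ['Leo', 'Rita']
Names in system_hr2: ['Grace']

Intersection: None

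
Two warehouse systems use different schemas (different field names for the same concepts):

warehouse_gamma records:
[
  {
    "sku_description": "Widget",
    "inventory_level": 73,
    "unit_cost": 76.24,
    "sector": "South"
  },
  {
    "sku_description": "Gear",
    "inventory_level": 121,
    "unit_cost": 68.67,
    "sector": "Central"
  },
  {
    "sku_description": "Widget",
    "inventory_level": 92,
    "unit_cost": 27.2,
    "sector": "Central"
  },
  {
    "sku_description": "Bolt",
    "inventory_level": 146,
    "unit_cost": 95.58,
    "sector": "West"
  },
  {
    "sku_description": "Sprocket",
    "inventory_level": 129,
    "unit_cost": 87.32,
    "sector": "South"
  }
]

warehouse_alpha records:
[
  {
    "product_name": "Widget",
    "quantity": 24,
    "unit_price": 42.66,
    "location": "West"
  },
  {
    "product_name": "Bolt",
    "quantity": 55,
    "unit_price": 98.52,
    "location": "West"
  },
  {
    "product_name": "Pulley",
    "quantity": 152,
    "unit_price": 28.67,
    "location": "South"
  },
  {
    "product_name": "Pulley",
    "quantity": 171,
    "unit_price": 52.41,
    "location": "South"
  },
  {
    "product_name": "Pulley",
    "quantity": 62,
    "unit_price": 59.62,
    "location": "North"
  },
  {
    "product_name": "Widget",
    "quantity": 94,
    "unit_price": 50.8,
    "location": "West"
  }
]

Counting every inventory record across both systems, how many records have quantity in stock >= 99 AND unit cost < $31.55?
1

Schema mappings:
- "inventory_level" (warehouse_gamma) = "quantity" (warehouse_alpha) = quantity
- "unit_cost" (warehouse_gamma) = "unit_price" (warehouse_alpha) = unit cost

Records meeting both conditions in warehouse_gamma: 0
Records meeting both conditions in warehouse_alpha: 1

Total: 0 + 1 = 1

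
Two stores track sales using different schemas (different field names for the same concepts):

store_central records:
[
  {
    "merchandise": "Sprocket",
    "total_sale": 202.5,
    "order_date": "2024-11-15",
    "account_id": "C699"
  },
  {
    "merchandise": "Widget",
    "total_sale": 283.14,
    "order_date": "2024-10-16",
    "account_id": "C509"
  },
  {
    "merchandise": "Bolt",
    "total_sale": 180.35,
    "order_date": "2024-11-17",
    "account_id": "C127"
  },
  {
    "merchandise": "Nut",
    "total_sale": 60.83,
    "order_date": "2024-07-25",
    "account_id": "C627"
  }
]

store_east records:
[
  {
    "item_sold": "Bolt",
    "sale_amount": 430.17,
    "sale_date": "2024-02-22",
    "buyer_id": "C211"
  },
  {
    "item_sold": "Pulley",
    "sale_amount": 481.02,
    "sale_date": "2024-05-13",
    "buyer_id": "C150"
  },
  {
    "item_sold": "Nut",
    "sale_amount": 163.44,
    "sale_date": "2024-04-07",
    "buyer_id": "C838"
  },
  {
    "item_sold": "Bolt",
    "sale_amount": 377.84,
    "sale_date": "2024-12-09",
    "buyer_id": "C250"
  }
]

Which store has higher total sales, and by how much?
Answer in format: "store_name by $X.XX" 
store_east by $725.65

Schema mapping: "total_sale" (store_central) = "sale_amount" (store_east) = sale amount

Total for store_central: 726.82
Total for store_east: 1452.47

Difference: |726.82 - 1452.47| = 725.65
store_east has higher sales by $725.65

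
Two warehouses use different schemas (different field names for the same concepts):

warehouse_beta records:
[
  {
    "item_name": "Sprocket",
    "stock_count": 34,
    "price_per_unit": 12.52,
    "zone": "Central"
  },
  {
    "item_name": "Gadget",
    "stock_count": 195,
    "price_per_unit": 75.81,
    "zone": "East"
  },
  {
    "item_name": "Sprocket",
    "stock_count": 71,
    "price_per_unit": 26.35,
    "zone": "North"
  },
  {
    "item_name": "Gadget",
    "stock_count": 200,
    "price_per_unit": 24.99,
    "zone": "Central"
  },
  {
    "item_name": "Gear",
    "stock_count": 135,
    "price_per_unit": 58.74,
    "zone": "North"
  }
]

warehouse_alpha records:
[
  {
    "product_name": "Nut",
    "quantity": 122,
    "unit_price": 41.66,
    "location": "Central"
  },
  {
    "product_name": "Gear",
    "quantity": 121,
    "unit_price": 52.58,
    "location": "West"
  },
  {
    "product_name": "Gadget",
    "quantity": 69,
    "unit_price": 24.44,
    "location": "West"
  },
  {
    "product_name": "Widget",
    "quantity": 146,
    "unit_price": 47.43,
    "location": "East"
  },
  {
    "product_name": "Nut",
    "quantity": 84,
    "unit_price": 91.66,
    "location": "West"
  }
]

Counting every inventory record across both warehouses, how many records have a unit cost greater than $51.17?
4

Schema mapping: "price_per_unit" (warehouse_beta) = "unit_price" (warehouse_alpha) = unit cost

Records > $51.17 in warehouse_beta: 2
Records > $51.17 in warehouse_alpha: 2

Total count: 2 + 2 = 4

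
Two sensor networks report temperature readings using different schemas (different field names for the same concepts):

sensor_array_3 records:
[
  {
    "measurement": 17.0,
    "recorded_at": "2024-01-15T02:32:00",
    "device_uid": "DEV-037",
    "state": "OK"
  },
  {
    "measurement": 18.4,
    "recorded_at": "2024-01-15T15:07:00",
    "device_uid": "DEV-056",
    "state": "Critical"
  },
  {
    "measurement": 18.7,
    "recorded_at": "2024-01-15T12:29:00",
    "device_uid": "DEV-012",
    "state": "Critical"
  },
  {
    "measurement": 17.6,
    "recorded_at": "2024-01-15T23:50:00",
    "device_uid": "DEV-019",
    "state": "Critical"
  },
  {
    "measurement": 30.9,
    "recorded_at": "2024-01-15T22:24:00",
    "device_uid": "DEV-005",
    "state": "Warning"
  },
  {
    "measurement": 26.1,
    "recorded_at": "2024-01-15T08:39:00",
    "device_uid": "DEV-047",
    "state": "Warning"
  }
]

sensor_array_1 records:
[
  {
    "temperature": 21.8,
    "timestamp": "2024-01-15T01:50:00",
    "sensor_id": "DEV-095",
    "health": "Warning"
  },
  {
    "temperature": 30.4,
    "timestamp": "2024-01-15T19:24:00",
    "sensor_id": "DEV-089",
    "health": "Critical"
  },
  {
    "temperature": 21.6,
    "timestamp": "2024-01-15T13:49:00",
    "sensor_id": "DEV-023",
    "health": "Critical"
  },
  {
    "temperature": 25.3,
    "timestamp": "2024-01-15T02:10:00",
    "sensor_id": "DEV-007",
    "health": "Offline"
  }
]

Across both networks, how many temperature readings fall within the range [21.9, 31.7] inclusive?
4

Schema mapping: "measurement" (sensor_array_3) = "temperature" (sensor_array_1) = temperature

Readings in [21.9, 31.7] from sensor_array_3: 2
Readings in [21.9, 31.7] from sensor_array_1: 2

Total count: 2 + 2 = 4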